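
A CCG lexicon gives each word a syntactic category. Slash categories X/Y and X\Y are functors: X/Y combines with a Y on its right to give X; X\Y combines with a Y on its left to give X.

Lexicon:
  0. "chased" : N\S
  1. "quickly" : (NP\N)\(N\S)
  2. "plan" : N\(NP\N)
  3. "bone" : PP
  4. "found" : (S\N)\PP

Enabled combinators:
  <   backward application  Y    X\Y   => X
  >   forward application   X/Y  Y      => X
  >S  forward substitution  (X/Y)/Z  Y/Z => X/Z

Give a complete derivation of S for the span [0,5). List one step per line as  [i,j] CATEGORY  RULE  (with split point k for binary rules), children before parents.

[0,1] N\S  lex  "chased"
[1,2] (NP\N)\(N\S)  lex  "quickly"
[0,2] NP\N  <  k=1
[2,3] N\(NP\N)  lex  "plan"
[0,3] N  <  k=2
[3,4] PP  lex  "bone"
[4,5] (S\N)\PP  lex  "found"
[3,5] S\N  <  k=4
[0,5] S  <  k=3

[0,5] S   <
  [0,3] N   <
    [0,2] NP\N   <
      [0,1] "chased" : N\S
      [1,2] "quickly" : (NP\N)\(N\S)
    [2,3] "plan" : N\(NP\N)
  [3,5] S\N   <
    [3,4] "bone" : PP
    [4,5] "found" : (S\N)\PP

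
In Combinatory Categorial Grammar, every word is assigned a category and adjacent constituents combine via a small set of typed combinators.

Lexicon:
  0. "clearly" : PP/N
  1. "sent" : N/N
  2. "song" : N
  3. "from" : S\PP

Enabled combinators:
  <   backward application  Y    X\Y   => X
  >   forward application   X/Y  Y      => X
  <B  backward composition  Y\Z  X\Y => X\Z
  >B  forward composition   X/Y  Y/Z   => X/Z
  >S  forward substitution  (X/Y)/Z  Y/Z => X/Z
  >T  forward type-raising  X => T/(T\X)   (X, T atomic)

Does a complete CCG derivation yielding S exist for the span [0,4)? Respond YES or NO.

[0,4] S   <
  [0,3] PP   >
    [0,2] PP/N   >B
      [0,1] "clearly" : PP/N
      [1,2] "sent" : N/N
    [2,3] "song" : N
  [3,4] "from" : S\PP

YES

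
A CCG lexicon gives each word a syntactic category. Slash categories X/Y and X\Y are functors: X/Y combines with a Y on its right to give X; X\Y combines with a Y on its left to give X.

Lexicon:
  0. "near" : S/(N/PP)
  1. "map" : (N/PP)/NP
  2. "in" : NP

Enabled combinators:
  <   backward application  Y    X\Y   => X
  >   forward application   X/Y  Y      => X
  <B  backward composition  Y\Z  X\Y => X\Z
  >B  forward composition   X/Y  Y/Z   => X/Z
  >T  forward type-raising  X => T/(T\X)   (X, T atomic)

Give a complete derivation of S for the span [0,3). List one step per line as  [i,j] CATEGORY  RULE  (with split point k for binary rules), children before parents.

[0,3] S   >
  [0,1] "near" : S/(N/PP)
  [1,3] N/PP   >
    [1,2] "map" : (N/PP)/NP
    [2,3] "in" : NP

[0,1] S/(N/PP)  lex  "near"
[1,2] (N/PP)/NP  lex  "map"
[2,3] NP  lex  "in"
[1,3] N/PP  >  k=2
[0,3] S  >  k=1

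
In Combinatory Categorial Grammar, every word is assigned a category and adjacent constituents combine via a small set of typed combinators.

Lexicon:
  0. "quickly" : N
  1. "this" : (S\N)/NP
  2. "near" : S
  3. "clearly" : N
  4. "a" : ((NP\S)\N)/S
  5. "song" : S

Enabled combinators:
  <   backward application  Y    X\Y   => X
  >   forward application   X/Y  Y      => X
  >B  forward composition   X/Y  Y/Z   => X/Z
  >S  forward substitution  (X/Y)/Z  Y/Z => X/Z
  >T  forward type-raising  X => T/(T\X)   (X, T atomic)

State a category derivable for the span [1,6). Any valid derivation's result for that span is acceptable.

[0,6] S   <
  [0,1] "quickly" : N
  [1,6] S\N   >
    [1,2] "this" : (S\N)/NP
    [2,6] NP   <
      [2,3] "near" : S
      [3,6] NP\S   <
        [3,4] "clearly" : N
        [4,6] (NP\S)\N   >
          [4,5] "a" : ((NP\S)\N)/S
          [5,6] "song" : S

S\N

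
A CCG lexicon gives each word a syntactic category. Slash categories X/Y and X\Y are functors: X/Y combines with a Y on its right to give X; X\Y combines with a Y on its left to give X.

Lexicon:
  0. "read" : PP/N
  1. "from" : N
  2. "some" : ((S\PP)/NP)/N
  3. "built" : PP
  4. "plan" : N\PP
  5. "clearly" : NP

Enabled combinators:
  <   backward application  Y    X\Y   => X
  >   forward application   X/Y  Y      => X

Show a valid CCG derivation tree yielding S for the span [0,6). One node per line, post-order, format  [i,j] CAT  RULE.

[0,1] PP/N  lex  "read"
[1,2] N  lex  "from"
[0,2] PP  >  k=1
[2,3] ((S\PP)/NP)/N  lex  "some"
[3,4] PP  lex  "built"
[4,5] N\PP  lex  "plan"
[3,5] N  <  k=4
[2,5] (S\PP)/NP  >  k=3
[5,6] NP  lex  "clearly"
[2,6] S\PP  >  k=5
[0,6] S  <  k=2

[0,6] S   <
  [0,2] PP   >
    [0,1] "read" : PP/N
    [1,2] "from" : N
  [2,6] S\PP   >
    [2,5] (S\PP)/NP   >
      [2,3] "some" : ((S\PP)/NP)/N
      [3,5] N   <
        [3,4] "built" : PP
        [4,5] "plan" : N\PP
    [5,6] "clearly" : NP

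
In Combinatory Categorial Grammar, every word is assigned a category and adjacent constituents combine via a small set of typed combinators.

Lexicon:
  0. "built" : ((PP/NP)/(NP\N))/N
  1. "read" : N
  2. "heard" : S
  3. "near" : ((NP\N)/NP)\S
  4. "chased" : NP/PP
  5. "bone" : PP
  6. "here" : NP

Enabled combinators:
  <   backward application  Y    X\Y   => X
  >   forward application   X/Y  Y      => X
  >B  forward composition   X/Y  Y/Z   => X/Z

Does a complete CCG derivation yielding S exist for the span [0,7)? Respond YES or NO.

((PP/NP)/(NP\N))/N N S ((NP\N)/NP)\S NP/PP PP NP
CKY chart[0,7] = {PP}; S ∉ chart

NO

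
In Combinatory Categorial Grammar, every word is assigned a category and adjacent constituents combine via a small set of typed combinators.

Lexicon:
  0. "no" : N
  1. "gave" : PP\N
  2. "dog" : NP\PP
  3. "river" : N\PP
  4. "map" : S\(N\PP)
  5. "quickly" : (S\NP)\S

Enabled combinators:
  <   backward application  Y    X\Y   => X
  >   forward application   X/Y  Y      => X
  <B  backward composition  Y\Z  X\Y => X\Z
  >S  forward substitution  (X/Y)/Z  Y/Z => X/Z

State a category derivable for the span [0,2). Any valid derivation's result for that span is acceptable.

PP

[0,6] S   <
  [0,3] NP   <
    [0,2] PP   <
      [0,1] "no" : N
      [1,2] "gave" : PP\N
    [2,3] "dog" : NP\PP
  [3,6] S\NP   <
    [3,5] S   <
      [3,4] "river" : N\PP
      [4,5] "map" : S\(N\PP)
    [5,6] "quickly" : (S\NP)\S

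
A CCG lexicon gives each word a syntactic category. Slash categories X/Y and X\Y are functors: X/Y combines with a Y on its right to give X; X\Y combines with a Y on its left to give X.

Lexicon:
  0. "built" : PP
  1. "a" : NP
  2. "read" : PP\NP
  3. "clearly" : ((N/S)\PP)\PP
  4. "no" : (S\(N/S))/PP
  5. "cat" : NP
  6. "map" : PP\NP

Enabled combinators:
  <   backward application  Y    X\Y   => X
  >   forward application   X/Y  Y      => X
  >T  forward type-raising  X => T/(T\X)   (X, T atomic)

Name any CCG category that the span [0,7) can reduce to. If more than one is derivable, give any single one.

[0,7] S   <
  [0,4] N/S   <
    [0,1] "built" : PP
    [1,4] (N/S)\PP   <
      [1,3] PP   <
        [1,2] "a" : NP
        [2,3] "read" : PP\NP
      [3,4] "clearly" : ((N/S)\PP)\PP
  [4,7] S\(N/S)   >
    [4,5] "no" : (S\(N/S))/PP
    [5,7] PP   <
      [5,6] "cat" : NP
      [6,7] "map" : PP\NP

S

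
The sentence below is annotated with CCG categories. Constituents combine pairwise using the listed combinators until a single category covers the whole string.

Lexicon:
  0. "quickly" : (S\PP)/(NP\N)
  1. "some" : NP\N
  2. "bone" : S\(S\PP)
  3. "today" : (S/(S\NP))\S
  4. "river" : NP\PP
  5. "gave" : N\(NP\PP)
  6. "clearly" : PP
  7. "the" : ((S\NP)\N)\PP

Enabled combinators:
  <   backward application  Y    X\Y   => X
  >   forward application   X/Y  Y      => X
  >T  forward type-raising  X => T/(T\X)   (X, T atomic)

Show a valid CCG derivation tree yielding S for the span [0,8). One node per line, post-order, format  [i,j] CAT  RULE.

[0,1] (S\PP)/(NP\N)  lex  "quickly"
[1,2] NP\N  lex  "some"
[0,2] S\PP  >  k=1
[2,3] S\(S\PP)  lex  "bone"
[0,3] S  <  k=2
[3,4] (S/(S\NP))\S  lex  "today"
[0,4] S/(S\NP)  <  k=3
[4,5] NP\PP  lex  "river"
[5,6] N\(NP\PP)  lex  "gave"
[4,6] N  <  k=5
[6,7] PP  lex  "clearly"
[7,8] ((S\NP)\N)\PP  lex  "the"
[6,8] (S\NP)\N  <  k=7
[4,8] S\NP  <  k=6
[0,8] S  >  k=4

[0,8] S   >
  [0,4] S/(S\NP)   <
    [0,3] S   <
      [0,2] S\PP   >
        [0,1] "quickly" : (S\PP)/(NP\N)
        [1,2] "some" : NP\N
      [2,3] "bone" : S\(S\PP)
    [3,4] "today" : (S/(S\NP))\S
  [4,8] S\NP   <
    [4,6] N   <
      [4,5] "river" : NP\PP
      [5,6] "gave" : N\(NP\PP)
    [6,8] (S\NP)\N   <
      [6,7] "clearly" : PP
      [7,8] "the" : ((S\NP)\N)\PP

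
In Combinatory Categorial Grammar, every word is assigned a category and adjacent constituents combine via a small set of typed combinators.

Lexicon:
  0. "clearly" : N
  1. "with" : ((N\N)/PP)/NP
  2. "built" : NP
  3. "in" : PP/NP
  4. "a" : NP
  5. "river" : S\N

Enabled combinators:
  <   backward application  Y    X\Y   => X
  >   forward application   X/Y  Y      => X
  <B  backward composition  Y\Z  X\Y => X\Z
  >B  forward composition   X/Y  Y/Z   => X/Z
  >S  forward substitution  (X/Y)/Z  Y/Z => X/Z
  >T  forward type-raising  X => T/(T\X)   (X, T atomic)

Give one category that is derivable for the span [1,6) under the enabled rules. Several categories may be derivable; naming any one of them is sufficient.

S\N

[0,6] S   >
  [0,1] S/(S\N)   >T
    [0,1] "clearly" : N
  [1,6] S\N   <B
    [1,5] N\N   >
      [1,3] (N\N)/PP   >
        [1,2] "with" : ((N\N)/PP)/NP
        [2,3] "built" : NP
      [3,5] PP   >
        [3,4] "in" : PP/NP
        [4,5] "a" : NP
    [5,6] "river" : S\N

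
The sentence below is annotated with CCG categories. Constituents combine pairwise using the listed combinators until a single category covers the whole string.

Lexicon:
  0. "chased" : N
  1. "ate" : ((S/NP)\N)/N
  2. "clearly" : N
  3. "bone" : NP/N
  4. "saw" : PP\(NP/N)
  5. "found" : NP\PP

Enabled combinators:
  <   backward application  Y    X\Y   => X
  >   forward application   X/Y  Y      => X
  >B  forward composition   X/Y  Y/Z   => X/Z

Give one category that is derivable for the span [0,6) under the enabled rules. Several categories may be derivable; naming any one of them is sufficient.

[0,6] S   >
  [0,3] S/NP   <
    [0,1] "chased" : N
    [1,3] (S/NP)\N   >
      [1,2] "ate" : ((S/NP)\N)/N
      [2,3] "clearly" : N
  [3,6] NP   <
    [3,5] PP   <
      [3,4] "bone" : NP/N
      [4,5] "saw" : PP\(NP/N)
    [5,6] "found" : NP\PP

S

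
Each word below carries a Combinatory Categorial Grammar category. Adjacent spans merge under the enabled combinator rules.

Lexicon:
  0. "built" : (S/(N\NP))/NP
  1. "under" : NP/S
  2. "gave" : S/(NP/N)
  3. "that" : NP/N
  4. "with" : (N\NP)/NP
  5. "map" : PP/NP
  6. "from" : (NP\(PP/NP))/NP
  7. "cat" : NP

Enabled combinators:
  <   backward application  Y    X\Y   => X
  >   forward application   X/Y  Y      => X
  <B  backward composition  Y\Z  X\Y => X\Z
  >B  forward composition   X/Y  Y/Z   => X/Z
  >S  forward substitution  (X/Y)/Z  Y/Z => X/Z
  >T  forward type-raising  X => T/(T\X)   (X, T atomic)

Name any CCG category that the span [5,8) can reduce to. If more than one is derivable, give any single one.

NP

[0,8] S   >
  [0,5] S/NP   >B
    [0,4] S/(N\NP)   >
      [0,1] "built" : (S/(N\NP))/NP
      [1,4] NP   >
        [1,2] "under" : NP/S
        [2,4] S   >
          [2,3] "gave" : S/(NP/N)
          [3,4] "that" : NP/N
    [4,5] "with" : (N\NP)/NP
  [5,8] NP   <
    [5,6] "map" : PP/NP
    [6,8] NP\(PP/NP)   >
      [6,7] "from" : (NP\(PP/NP))/NP
      [7,8] "cat" : NP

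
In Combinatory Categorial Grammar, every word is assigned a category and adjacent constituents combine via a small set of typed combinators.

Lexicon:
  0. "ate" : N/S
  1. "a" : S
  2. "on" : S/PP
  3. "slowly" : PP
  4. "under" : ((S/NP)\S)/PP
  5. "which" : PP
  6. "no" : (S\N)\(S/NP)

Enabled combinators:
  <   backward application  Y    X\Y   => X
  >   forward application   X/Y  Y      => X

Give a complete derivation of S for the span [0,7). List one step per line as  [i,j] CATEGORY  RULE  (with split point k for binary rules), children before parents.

[0,7] S   <
  [0,2] N   >
    [0,1] "ate" : N/S
    [1,2] "a" : S
  [2,7] S\N   <
    [2,6] S/NP   <
      [2,4] S   >
        [2,3] "on" : S/PP
        [3,4] "slowly" : PP
      [4,6] (S/NP)\S   >
        [4,5] "under" : ((S/NP)\S)/PP
        [5,6] "which" : PP
    [6,7] "no" : (S\N)\(S/NP)

[0,1] N/S  lex  "ate"
[1,2] S  lex  "a"
[0,2] N  >  k=1
[2,3] S/PP  lex  "on"
[3,4] PP  lex  "slowly"
[2,4] S  >  k=3
[4,5] ((S/NP)\S)/PP  lex  "under"
[5,6] PP  lex  "which"
[4,6] (S/NP)\S  >  k=5
[2,6] S/NP  <  k=4
[6,7] (S\N)\(S/NP)  lex  "no"
[2,7] S\N  <  k=6
[0,7] S  <  k=2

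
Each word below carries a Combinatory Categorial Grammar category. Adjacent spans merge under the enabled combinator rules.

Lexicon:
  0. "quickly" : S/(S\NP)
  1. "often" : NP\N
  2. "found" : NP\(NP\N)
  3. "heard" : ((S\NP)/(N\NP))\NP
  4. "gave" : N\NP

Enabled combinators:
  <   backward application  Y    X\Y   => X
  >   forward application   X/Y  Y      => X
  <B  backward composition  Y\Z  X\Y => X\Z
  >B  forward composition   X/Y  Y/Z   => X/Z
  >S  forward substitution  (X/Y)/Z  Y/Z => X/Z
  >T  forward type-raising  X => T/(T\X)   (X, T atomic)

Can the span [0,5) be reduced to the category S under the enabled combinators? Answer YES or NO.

YES

[0,5] S   >
  [0,1] "quickly" : S/(S\NP)
  [1,5] S\NP   >
    [1,4] (S\NP)/(N\NP)   <
      [1,3] NP   <
        [1,2] "often" : NP\N
        [2,3] "found" : NP\(NP\N)
      [3,4] "heard" : ((S\NP)/(N\NP))\NP
    [4,5] "gave" : N\NP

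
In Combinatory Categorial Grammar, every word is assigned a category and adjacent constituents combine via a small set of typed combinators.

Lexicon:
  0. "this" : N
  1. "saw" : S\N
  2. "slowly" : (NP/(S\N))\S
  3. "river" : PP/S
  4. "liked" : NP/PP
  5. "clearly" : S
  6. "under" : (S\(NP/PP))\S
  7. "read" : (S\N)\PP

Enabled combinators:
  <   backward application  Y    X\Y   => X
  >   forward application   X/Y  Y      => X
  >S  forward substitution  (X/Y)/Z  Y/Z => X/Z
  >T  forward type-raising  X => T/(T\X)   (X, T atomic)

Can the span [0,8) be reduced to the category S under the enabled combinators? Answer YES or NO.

NO

N S\N (NP/(S\N))\S PP/S NP/PP S (S\(NP/PP))\S (S\N)\PP
CKY chart[0,8] = {N/(N\NP), NP, NP/(NP\NP), PP/(PP\NP), S/(S\NP)}; S ∉ chart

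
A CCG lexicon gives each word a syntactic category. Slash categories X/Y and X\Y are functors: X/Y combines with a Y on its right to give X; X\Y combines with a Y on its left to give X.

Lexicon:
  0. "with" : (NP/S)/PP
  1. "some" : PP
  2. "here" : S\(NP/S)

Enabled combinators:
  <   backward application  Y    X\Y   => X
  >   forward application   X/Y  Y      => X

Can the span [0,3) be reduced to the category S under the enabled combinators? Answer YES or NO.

[0,3] S   <
  [0,2] NP/S   >
    [0,1] "with" : (NP/S)/PP
    [1,2] "some" : PP
  [2,3] "here" : S\(NP/S)

YES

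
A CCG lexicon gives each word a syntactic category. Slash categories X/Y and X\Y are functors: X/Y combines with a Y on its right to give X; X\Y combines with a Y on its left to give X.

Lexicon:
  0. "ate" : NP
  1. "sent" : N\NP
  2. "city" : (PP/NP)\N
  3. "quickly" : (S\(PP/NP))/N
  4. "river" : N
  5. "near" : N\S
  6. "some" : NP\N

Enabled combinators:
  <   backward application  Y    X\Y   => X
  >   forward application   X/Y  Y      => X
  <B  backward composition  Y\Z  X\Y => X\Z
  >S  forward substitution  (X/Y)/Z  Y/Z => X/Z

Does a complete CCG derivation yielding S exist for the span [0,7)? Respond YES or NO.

NP N\NP (PP/NP)\N (S\(PP/NP))/N N N\S NP\N
CKY chart[0,7] = {NP}; S ∉ chart

NO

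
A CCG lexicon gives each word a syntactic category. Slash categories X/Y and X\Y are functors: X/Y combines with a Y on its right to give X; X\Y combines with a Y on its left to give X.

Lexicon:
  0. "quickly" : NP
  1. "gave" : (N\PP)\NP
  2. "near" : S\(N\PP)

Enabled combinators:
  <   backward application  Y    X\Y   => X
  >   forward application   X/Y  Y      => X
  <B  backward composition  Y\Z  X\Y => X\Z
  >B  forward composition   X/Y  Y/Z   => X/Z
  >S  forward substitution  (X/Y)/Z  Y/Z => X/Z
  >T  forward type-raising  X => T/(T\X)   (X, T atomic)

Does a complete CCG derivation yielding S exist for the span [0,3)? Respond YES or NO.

[0,3] S   <
  [0,1] "quickly" : NP
  [1,3] S\NP   <B
    [1,2] "gave" : (N\PP)\NP
    [2,3] "near" : S\(N\PP)

YES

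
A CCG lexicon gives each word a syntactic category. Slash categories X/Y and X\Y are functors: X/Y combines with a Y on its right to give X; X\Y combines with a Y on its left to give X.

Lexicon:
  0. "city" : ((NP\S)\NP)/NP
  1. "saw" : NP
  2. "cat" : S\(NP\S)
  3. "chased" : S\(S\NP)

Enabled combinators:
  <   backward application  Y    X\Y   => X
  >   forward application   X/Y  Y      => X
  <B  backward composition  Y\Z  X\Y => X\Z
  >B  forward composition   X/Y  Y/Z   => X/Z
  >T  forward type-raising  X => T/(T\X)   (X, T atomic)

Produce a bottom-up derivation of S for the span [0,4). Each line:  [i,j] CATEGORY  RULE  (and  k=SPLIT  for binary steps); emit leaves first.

[0,4] S   <
  [0,3] S\NP   <B
    [0,2] (NP\S)\NP   >
      [0,1] "city" : ((NP\S)\NP)/NP
      [1,2] "saw" : NP
    [2,3] "cat" : S\(NP\S)
  [3,4] "chased" : S\(S\NP)

[0,1] ((NP\S)\NP)/NP  lex  "city"
[1,2] NP  lex  "saw"
[0,2] (NP\S)\NP  >  k=1
[2,3] S\(NP\S)  lex  "cat"
[0,3] S\NP  <B  k=2
[3,4] S\(S\NP)  lex  "chased"
[0,4] S  <  k=3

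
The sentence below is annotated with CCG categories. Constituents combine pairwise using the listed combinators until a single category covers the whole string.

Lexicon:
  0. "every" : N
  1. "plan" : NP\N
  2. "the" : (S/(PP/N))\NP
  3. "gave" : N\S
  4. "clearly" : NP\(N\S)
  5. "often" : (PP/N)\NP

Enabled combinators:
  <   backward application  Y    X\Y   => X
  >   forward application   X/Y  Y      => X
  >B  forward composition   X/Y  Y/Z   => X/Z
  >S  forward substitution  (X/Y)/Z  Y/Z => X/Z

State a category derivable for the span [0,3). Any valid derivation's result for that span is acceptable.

S/(PP/N)

[0,6] S   >
  [0,3] S/(PP/N)   <
    [0,2] NP   <
      [0,1] "every" : N
      [1,2] "plan" : NP\N
    [2,3] "the" : (S/(PP/N))\NP
  [3,6] PP/N   <
    [3,5] NP   <
      [3,4] "gave" : N\S
      [4,5] "clearly" : NP\(N\S)
    [5,6] "often" : (PP/N)\NP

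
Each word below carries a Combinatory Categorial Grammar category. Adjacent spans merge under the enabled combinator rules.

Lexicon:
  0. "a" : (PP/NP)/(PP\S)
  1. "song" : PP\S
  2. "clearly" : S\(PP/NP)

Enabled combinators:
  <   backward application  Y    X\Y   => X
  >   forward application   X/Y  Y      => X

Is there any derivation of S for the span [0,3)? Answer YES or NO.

YES

[0,3] S   <
  [0,2] PP/NP   >
    [0,1] "a" : (PP/NP)/(PP\S)
    [1,2] "song" : PP\S
  [2,3] "clearly" : S\(PP/NP)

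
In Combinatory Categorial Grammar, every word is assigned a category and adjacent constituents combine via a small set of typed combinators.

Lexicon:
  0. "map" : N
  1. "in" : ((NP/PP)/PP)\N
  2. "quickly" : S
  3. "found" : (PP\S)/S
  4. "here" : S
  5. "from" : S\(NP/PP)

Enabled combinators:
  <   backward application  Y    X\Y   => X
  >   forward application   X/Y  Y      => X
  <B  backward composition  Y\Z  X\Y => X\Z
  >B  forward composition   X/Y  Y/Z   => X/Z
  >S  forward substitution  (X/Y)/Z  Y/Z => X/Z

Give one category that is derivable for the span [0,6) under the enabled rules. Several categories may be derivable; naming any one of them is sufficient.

[0,6] S   <
  [0,5] NP/PP   >
    [0,2] (NP/PP)/PP   <
      [0,1] "map" : N
      [1,2] "in" : ((NP/PP)/PP)\N
    [2,5] PP   <
      [2,3] "quickly" : S
      [3,5] PP\S   >
        [3,4] "found" : (PP\S)/S
        [4,5] "here" : S
  [5,6] "from" : S\(NP/PP)

S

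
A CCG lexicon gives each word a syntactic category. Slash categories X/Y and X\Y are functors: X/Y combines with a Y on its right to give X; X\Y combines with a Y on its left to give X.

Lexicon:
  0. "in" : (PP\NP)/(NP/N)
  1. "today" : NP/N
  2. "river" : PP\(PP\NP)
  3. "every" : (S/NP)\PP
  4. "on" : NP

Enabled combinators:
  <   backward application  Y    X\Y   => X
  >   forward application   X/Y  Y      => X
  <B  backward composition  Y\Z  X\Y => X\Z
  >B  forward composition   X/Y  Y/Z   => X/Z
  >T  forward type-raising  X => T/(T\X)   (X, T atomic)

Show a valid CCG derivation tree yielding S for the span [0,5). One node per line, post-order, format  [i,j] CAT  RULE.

[0,1] (PP\NP)/(NP/N)  lex  "in"
[1,2] NP/N  lex  "today"
[0,2] PP\NP  >  k=1
[2,3] PP\(PP\NP)  lex  "river"
[0,3] PP  <  k=2
[3,4] (S/NP)\PP  lex  "every"
[0,4] S/NP  <  k=3
[4,5] NP  lex  "on"
[0,5] S  >  k=4

[0,5] S   >
  [0,4] S/NP   <
    [0,3] PP   <
      [0,2] PP\NP   >
        [0,1] "in" : (PP\NP)/(NP/N)
        [1,2] "today" : NP/N
      [2,3] "river" : PP\(PP\NP)
    [3,4] "every" : (S/NP)\PP
  [4,5] "on" : NP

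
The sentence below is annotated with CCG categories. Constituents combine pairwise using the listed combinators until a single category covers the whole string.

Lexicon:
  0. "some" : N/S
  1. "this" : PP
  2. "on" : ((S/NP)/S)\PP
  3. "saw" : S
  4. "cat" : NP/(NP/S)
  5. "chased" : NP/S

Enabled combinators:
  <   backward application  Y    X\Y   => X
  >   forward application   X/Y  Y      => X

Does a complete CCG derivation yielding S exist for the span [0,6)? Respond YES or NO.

N/S PP ((S/NP)/S)\PP S NP/(NP/S) NP/S
CKY chart[0,6] = {N}; S ∉ chart

NO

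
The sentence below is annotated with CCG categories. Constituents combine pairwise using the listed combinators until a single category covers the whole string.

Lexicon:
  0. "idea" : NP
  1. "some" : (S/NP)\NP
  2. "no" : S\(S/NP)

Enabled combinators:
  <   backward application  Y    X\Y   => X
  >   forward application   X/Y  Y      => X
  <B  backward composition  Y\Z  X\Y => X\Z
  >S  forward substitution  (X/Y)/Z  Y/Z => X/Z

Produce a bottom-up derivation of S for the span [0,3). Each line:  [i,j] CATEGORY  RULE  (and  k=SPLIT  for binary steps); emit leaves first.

[0,1] NP  lex  "idea"
[1,2] (S/NP)\NP  lex  "some"
[0,2] S/NP  <  k=1
[2,3] S\(S/NP)  lex  "no"
[0,3] S  <  k=2

[0,3] S   <
  [0,2] S/NP   <
    [0,1] "idea" : NP
    [1,2] "some" : (S/NP)\NP
  [2,3] "no" : S\(S/NP)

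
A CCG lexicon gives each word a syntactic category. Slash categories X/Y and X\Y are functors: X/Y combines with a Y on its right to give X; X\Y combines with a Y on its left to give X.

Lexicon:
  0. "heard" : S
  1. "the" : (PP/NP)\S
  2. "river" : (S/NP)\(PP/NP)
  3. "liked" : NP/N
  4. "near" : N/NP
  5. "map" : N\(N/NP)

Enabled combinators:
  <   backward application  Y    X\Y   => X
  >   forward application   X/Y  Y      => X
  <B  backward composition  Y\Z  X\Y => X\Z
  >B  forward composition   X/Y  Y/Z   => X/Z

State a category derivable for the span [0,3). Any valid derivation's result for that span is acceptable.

S/NP

[0,6] S   >
  [0,4] S/N   >B
    [0,3] S/NP   <
      [0,2] PP/NP   <
        [0,1] "heard" : S
        [1,2] "the" : (PP/NP)\S
      [2,3] "river" : (S/NP)\(PP/NP)
    [3,4] "liked" : NP/N
  [4,6] N   <
    [4,5] "near" : N/NP
    [5,6] "map" : N\(N/NP)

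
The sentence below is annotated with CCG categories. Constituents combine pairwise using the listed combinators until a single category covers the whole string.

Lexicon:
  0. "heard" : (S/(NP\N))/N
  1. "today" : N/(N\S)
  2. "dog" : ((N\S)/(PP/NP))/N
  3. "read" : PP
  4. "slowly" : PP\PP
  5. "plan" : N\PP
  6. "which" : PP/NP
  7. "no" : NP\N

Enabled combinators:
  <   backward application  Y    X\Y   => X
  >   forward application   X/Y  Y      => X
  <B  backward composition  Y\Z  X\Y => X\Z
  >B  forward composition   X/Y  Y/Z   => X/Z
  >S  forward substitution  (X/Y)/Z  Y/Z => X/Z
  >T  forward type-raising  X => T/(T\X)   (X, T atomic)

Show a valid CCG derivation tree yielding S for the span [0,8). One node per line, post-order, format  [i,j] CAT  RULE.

[0,1] (S/(NP\N))/N  lex  "heard"
[1,2] N/(N\S)  lex  "today"
[2,3] ((N\S)/(PP/NP))/N  lex  "dog"
[3,4] PP  lex  "read"
[3,4] N/(N\PP)  >T
[4,5] PP\PP  lex  "slowly"
[5,6] N\PP  lex  "plan"
[4,6] N\PP  <B  k=5
[3,6] N  >  k=4
[2,6] (N\S)/(PP/NP)  >  k=3
[6,7] PP/NP  lex  "which"
[2,7] N\S  >  k=6
[1,7] N  >  k=2
[0,7] S/(NP\N)  >  k=1
[7,8] NP\N  lex  "no"
[0,8] S  >  k=7

[0,8] S   >
  [0,7] S/(NP\N)   >
    [0,1] "heard" : (S/(NP\N))/N
    [1,7] N   >
      [1,2] "today" : N/(N\S)
      [2,7] N\S   >
        [2,6] (N\S)/(PP/NP)   >
          [2,3] "dog" : ((N\S)/(PP/NP))/N
          [3,6] N   >
            [3,4] N/(N\PP)   >T
              [3,4] "read" : PP
            [4,6] N\PP   <B
              [4,5] "slowly" : PP\PP
              [5,6] "plan" : N\PP
        [6,7] "which" : PP/NP
  [7,8] "no" : NP\N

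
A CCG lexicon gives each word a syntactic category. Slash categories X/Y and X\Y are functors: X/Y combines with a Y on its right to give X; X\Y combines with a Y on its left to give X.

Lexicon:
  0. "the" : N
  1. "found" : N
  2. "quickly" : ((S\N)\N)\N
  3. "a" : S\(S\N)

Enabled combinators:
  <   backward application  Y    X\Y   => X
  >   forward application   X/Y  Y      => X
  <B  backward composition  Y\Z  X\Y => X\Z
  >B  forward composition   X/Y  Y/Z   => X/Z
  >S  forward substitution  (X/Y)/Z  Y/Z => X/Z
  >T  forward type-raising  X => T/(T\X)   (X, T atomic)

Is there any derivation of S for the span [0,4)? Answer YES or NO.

[0,4] S   <
  [0,3] S\N   <
    [0,1] "the" : N
    [1,3] (S\N)\N   <
      [1,2] "found" : N
      [2,3] "quickly" : ((S\N)\N)\N
  [3,4] "a" : S\(S\N)

YES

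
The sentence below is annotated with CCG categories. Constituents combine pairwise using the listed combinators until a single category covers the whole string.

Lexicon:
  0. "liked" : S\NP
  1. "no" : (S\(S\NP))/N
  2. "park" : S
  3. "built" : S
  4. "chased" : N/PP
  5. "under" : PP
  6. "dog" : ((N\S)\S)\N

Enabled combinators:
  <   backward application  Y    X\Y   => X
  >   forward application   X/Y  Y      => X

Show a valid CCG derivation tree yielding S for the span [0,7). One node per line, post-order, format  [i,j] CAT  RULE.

[0,7] S   <
  [0,1] "liked" : S\NP
  [1,7] S\(S\NP)   >
    [1,2] "no" : (S\(S\NP))/N
    [2,7] N   <
      [2,3] "park" : S
      [3,7] N\S   <
        [3,4] "built" : S
        [4,7] (N\S)\S   <
          [4,6] N   >
            [4,5] "chased" : N/PP
            [5,6] "under" : PP
          [6,7] "dog" : ((N\S)\S)\N

[0,1] S\NP  lex  "liked"
[1,2] (S\(S\NP))/N  lex  "no"
[2,3] S  lex  "park"
[3,4] S  lex  "built"
[4,5] N/PP  lex  "chased"
[5,6] PP  lex  "under"
[4,6] N  >  k=5
[6,7] ((N\S)\S)\N  lex  "dog"
[4,7] (N\S)\S  <  k=6
[3,7] N\S  <  k=4
[2,7] N  <  k=3
[1,7] S\(S\NP)  >  k=2
[0,7] S  <  k=1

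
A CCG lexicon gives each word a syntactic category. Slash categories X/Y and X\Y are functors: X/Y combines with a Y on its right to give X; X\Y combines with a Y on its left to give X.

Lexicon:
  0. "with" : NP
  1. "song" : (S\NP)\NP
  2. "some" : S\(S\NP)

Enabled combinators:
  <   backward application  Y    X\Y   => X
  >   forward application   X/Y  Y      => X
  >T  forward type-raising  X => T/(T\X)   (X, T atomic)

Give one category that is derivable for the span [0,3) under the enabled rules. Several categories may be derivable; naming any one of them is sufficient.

[0,3] S   <
  [0,2] S\NP   <
    [0,1] "with" : NP
    [1,2] "song" : (S\NP)\NP
  [2,3] "some" : S\(S\NP)

S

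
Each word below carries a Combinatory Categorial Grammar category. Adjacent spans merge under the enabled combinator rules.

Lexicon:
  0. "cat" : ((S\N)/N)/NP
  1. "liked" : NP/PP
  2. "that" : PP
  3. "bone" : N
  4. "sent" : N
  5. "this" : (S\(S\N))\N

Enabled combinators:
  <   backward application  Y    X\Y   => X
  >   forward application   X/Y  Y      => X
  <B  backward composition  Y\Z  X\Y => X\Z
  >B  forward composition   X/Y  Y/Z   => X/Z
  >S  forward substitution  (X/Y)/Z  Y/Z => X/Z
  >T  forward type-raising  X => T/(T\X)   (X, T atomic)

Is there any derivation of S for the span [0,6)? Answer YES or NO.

YES

[0,6] S   <
  [0,4] S\N   >
    [0,3] (S\N)/N   >
      [0,1] "cat" : ((S\N)/N)/NP
      [1,3] NP   >
        [1,2] "liked" : NP/PP
        [2,3] "that" : PP
    [3,4] "bone" : N
  [4,6] S\(S\N)   <
    [4,5] "sent" : N
    [5,6] "this" : (S\(S\N))\N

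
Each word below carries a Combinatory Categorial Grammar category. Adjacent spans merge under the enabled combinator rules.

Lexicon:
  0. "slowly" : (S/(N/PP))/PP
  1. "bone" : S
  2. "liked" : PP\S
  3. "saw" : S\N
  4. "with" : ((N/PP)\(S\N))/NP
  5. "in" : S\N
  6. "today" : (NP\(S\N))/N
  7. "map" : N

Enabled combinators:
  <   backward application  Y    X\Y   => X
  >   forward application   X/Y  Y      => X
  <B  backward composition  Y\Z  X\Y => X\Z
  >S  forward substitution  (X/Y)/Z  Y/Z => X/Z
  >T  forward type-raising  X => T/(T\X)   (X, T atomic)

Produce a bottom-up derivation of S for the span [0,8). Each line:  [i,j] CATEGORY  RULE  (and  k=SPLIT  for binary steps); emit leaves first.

[0,1] (S/(N/PP))/PP  lex  "slowly"
[1,2] S  lex  "bone"
[2,3] PP\S  lex  "liked"
[1,3] PP  <  k=2
[0,3] S/(N/PP)  >  k=1
[3,4] S\N  lex  "saw"
[4,5] ((N/PP)\(S\N))/NP  lex  "with"
[5,6] S\N  lex  "in"
[6,7] (NP\(S\N))/N  lex  "today"
[7,8] N  lex  "map"
[6,8] NP\(S\N)  >  k=7
[5,8] NP  <  k=6
[4,8] (N/PP)\(S\N)  >  k=5
[3,8] N/PP  <  k=4
[0,8] S  >  k=3

[0,8] S   >
  [0,3] S/(N/PP)   >
    [0,1] "slowly" : (S/(N/PP))/PP
    [1,3] PP   <
      [1,2] "bone" : S
      [2,3] "liked" : PP\S
  [3,8] N/PP   <
    [3,4] "saw" : S\N
    [4,8] (N/PP)\(S\N)   >
      [4,5] "with" : ((N/PP)\(S\N))/NP
      [5,8] NP   <
        [5,6] "in" : S\N
        [6,8] NP\(S\N)   >
          [6,7] "today" : (NP\(S\N))/N
          [7,8] "map" : N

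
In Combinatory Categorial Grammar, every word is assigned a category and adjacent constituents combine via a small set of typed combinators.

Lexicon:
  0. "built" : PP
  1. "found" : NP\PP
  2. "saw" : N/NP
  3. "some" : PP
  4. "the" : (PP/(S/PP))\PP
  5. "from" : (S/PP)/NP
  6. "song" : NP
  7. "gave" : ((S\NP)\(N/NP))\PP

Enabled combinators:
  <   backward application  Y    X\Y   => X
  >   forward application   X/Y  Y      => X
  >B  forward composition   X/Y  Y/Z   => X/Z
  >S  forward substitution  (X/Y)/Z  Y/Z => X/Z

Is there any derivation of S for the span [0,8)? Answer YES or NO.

YES

[0,8] S   <
  [0,2] NP   <
    [0,1] "built" : PP
    [1,2] "found" : NP\PP
  [2,8] S\NP   <
    [2,3] "saw" : N/NP
    [3,8] (S\NP)\(N/NP)   <
      [3,7] PP   >
        [3,6] PP/NP   >B
          [3,5] PP/(S/PP)   <
            [3,4] "some" : PP
            [4,5] "the" : (PP/(S/PP))\PP
          [5,6] "from" : (S/PP)/NP
        [6,7] "song" : NP
      [7,8] "gave" : ((S\NP)\(N/NP))\PP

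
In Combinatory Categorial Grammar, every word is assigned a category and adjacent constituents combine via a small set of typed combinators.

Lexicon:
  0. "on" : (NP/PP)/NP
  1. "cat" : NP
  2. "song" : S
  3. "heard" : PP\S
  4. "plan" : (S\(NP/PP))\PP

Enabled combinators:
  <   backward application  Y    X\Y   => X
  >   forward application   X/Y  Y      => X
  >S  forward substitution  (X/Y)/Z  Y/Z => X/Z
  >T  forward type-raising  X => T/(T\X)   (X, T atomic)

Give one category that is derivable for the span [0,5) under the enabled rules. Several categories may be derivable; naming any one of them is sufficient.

S

[0,5] S   <
  [0,2] NP/PP   >
    [0,1] "on" : (NP/PP)/NP
    [1,2] "cat" : NP
  [2,5] S\(NP/PP)   <
    [2,4] PP   <
      [2,3] "song" : S
      [3,4] "heard" : PP\S
    [4,5] "plan" : (S\(NP/PP))\PP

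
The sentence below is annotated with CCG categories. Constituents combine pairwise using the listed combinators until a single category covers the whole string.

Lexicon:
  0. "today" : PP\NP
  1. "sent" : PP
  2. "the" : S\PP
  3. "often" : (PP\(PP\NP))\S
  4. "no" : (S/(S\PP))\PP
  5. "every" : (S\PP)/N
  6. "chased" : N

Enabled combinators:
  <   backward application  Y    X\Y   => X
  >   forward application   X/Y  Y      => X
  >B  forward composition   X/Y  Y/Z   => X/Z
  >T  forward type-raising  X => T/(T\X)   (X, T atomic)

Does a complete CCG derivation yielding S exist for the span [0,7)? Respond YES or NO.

YES

[0,7] S   >
  [0,5] S/(S\PP)   <
    [0,4] PP   <
      [0,1] "today" : PP\NP
      [1,4] PP\(PP\NP)   <
        [1,3] S   <
          [1,2] "sent" : PP
          [2,3] "the" : S\PP
        [3,4] "often" : (PP\(PP\NP))\S
    [4,5] "no" : (S/(S\PP))\PP
  [5,7] S\PP   >
    [5,6] "every" : (S\PP)/N
    [6,7] "chased" : N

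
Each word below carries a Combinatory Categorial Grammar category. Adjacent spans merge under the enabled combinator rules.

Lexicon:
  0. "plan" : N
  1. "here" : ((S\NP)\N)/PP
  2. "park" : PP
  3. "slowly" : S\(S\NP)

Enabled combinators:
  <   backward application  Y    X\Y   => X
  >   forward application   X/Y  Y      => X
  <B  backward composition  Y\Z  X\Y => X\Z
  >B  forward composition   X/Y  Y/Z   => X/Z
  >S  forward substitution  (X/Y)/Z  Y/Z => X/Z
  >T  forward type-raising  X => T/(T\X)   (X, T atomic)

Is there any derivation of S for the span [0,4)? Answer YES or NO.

[0,4] S   <
  [0,3] S\NP   <
    [0,1] "plan" : N
    [1,3] (S\NP)\N   >
      [1,2] "here" : ((S\NP)\N)/PP
      [2,3] "park" : PP
  [3,4] "slowly" : S\(S\NP)

YES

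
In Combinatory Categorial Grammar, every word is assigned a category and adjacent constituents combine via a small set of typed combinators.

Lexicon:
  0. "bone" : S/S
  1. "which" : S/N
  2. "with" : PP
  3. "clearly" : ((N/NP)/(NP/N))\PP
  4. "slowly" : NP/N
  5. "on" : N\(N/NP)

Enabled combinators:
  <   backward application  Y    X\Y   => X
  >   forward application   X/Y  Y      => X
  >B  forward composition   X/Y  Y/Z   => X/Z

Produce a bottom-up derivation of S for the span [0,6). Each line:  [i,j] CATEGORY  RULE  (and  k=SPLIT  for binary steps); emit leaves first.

[0,6] S   >
  [0,2] S/N   >B
    [0,1] "bone" : S/S
    [1,2] "which" : S/N
  [2,6] N   <
    [2,5] N/NP   >
      [2,4] (N/NP)/(NP/N)   <
        [2,3] "with" : PP
        [3,4] "clearly" : ((N/NP)/(NP/N))\PP
      [4,5] "slowly" : NP/N
    [5,6] "on" : N\(N/NP)

[0,1] S/S  lex  "bone"
[1,2] S/N  lex  "which"
[0,2] S/N  >B  k=1
[2,3] PP  lex  "with"
[3,4] ((N/NP)/(NP/N))\PP  lex  "clearly"
[2,4] (N/NP)/(NP/N)  <  k=3
[4,5] NP/N  lex  "slowly"
[2,5] N/NP  >  k=4
[5,6] N\(N/NP)  lex  "on"
[2,6] N  <  k=5
[0,6] S  >  k=2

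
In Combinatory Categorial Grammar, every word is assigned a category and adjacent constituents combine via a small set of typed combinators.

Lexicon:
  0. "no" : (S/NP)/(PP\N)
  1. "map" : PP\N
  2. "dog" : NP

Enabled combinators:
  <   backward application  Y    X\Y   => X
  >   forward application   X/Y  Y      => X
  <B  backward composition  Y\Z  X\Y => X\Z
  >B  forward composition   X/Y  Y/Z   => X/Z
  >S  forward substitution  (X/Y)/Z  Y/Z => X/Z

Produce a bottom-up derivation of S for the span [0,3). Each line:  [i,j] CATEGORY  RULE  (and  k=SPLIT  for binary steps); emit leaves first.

[0,3] S   >
  [0,2] S/NP   >
    [0,1] "no" : (S/NP)/(PP\N)
    [1,2] "map" : PP\N
  [2,3] "dog" : NP

[0,1] (S/NP)/(PP\N)  lex  "no"
[1,2] PP\N  lex  "map"
[0,2] S/NP  >  k=1
[2,3] NP  lex  "dog"
[0,3] S  >  k=2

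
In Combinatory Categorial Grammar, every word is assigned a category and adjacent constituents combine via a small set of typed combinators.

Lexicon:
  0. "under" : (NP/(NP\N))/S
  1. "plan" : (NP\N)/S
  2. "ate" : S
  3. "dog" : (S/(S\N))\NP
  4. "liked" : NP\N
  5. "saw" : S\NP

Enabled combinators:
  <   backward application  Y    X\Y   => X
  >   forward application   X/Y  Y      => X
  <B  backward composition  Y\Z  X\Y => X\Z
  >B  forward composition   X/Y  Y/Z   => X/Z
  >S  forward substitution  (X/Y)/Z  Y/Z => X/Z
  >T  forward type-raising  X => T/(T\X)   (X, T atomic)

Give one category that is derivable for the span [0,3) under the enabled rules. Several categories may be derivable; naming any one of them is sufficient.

NP

[0,6] S   >
  [0,4] S/(S\N)   <
    [0,3] NP   >
      [0,2] NP/S   >S
        [0,1] "under" : (NP/(NP\N))/S
        [1,2] "plan" : (NP\N)/S
      [2,3] "ate" : S
    [3,4] "dog" : (S/(S\N))\NP
  [4,6] S\N   <B
    [4,5] "liked" : NP\N
    [5,6] "saw" : S\NP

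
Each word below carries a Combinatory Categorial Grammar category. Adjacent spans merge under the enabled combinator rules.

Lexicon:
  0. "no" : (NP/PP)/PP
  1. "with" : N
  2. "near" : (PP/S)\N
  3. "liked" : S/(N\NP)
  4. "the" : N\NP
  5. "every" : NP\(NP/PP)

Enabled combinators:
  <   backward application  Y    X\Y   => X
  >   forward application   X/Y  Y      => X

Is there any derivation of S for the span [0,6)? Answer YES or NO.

NO

(NP/PP)/PP N (PP/S)\N S/(N\NP) N\NP NP\(NP/PP)
CKY chart[0,6] = {NP}; S ∉ chart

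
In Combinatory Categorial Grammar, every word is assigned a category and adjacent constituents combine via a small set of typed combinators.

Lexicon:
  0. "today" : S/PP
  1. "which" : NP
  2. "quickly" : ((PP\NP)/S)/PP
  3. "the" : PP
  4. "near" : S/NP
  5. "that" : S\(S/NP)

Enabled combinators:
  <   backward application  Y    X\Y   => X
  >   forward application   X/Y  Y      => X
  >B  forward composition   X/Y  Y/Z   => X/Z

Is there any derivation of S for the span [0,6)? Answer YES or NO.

[0,6] S   >
  [0,1] "today" : S/PP
  [1,6] PP   <
    [1,2] "which" : NP
    [2,6] PP\NP   >
      [2,4] (PP\NP)/S   >
        [2,3] "quickly" : ((PP\NP)/S)/PP
        [3,4] "the" : PP
      [4,6] S   <
        [4,5] "near" : S/NP
        [5,6] "that" : S\(S/NP)

YES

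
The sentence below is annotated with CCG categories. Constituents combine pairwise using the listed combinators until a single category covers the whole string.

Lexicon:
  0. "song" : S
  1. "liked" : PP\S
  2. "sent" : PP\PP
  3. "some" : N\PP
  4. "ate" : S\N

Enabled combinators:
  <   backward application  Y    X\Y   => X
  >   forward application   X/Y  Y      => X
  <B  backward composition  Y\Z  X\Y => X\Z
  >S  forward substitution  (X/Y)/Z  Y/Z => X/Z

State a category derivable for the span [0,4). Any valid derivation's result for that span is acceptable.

[0,5] S   <
  [0,4] N   <
    [0,2] PP   <
      [0,1] "song" : S
      [1,2] "liked" : PP\S
    [2,4] N\PP   <B
      [2,3] "sent" : PP\PP
      [3,4] "some" : N\PP
  [4,5] "ate" : S\N

N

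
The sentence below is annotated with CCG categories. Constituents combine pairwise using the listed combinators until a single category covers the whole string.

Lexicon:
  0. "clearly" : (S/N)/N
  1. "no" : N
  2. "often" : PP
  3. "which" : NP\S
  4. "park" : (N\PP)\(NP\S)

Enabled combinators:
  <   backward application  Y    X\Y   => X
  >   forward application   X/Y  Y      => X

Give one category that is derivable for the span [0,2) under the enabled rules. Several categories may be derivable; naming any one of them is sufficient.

S/N

[0,5] S   >
  [0,2] S/N   >
    [0,1] "clearly" : (S/N)/N
    [1,2] "no" : N
  [2,5] N   <
    [2,3] "often" : PP
    [3,5] N\PP   <
      [3,4] "which" : NP\S
      [4,5] "park" : (N\PP)\(NP\S)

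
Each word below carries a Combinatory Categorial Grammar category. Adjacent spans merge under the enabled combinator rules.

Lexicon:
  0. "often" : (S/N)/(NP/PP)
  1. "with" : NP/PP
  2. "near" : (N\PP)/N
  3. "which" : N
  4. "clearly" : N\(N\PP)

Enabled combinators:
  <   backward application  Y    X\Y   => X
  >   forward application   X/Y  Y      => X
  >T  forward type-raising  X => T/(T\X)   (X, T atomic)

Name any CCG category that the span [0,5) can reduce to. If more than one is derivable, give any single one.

[0,5] S   >
  [0,2] S/N   >
    [0,1] "often" : (S/N)/(NP/PP)
    [1,2] "with" : NP/PP
  [2,5] N   <
    [2,4] N\PP   >
      [2,3] "near" : (N\PP)/N
      [3,4] "which" : N
    [4,5] "clearly" : N\(N\PP)

S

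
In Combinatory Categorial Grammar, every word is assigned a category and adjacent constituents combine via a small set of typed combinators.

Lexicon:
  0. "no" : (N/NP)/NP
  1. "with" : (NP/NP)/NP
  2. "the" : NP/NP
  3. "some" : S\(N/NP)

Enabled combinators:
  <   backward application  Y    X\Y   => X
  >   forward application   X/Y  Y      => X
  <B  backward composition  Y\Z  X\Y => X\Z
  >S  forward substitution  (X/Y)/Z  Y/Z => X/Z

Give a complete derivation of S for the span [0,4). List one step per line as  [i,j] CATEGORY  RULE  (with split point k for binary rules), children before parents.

[0,1] (N/NP)/NP  lex  "no"
[1,2] (NP/NP)/NP  lex  "with"
[2,3] NP/NP  lex  "the"
[1,3] NP/NP  >S  k=2
[0,3] N/NP  >S  k=1
[3,4] S\(N/NP)  lex  "some"
[0,4] S  <  k=3

[0,4] S   <
  [0,3] N/NP   >S
    [0,1] "no" : (N/NP)/NP
    [1,3] NP/NP   >S
      [1,2] "with" : (NP/NP)/NP
      [2,3] "the" : NP/NP
  [3,4] "some" : S\(N/NP)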